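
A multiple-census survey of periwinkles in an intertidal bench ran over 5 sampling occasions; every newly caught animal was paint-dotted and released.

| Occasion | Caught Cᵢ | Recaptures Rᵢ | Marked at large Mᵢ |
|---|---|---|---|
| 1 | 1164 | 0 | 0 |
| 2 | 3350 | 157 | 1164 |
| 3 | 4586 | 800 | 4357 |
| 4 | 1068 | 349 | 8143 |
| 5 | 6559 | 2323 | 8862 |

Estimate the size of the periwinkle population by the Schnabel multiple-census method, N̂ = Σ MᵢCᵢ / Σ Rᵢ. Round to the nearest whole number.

Σ MᵢCᵢ = 0·1164 + 1164·3350 + 4357·4586 + 8143·1068 + 8862·6559 = 0 + 3899400 + 19981202 + 8696724 + 58125858 = 90703184
Σ Rᵢ = 0 + 157 + 800 + 349 + 2323 = 3629
N̂ = 90703184 / 3629 ≈ 24994.0 → 24994

N ≈ 24,994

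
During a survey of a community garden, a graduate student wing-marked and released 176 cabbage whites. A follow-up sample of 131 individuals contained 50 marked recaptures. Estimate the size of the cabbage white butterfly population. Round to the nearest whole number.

N = (176 × 131) / 50 = 23056 / 50 ≈ 461.1 → 461

N ≈ 461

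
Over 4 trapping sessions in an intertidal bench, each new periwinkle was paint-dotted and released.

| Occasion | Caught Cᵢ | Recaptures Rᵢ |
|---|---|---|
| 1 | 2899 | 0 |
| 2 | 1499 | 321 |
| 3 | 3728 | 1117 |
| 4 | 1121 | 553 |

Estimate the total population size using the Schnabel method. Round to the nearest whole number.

N ≈ 13,582

Marked at large before each occasion: Mᵢ = Σⱼ<ᵢ (Cⱼ − Rⱼ) → M1=0, M2=2899, M3=4077, M4=6688
Σ MᵢCᵢ = 0·2899 + 2899·1499 + 4077·3728 + 6688·1121 = 0 + 4345601 + 15199056 + 7497248 = 27041905
Σ Rᵢ = 0 + 321 + 1117 + 553 = 1991
N̂ = 27041905 / 1991 ≈ 13582.1 → 13582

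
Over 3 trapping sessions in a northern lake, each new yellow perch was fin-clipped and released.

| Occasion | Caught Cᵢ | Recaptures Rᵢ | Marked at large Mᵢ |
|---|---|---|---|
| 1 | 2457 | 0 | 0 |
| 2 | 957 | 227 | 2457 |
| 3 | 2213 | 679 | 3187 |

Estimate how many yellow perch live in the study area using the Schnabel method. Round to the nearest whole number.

Σ MᵢCᵢ = 0·2457 + 2457·957 + 3187·2213 = 0 + 2351349 + 7052831 = 9404180
Σ Rᵢ = 0 + 227 + 679 = 906
N̂ = 9404180 / 906 ≈ 10379.9 → 10380

N ≈ 10,380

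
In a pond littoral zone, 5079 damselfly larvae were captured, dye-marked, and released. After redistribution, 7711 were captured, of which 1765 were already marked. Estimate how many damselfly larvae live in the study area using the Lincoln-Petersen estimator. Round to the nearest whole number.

N ≈ 22,189

N = (5079 × 7711) / 1765 = 39164169 / 1765 ≈ 22189.3 → 22189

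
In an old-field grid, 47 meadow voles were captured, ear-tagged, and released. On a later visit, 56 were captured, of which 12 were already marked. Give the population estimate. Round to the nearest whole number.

The marked fraction in the recapture sample should equal the marked fraction in the population: 12/56 = 47/N.
N = (47 × 56) / 12 = 2632 / 12 ≈ 219.3 → 219

N ≈ 219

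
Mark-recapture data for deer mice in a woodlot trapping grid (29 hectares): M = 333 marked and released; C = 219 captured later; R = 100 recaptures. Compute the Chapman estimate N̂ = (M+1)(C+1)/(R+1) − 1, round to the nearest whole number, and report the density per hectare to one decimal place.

density ≈ 25.1 deer mice per hectare

N̂ = 334·220/101 − 1 = 73480/101 − 1 ≈ 726.5 → 727
Density = N̂ / area = 727 / 29 ≈ 25.07 → 25.1 per hectare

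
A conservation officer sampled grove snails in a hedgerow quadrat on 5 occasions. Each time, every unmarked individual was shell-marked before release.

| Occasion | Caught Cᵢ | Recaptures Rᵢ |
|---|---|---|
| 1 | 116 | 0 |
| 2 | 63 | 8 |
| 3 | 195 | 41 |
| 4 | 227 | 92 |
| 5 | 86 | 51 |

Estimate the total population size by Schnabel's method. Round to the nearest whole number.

N ≈ 802

Marked at large before each occasion: Mᵢ = Σⱼ<ᵢ (Cⱼ − Rⱼ) → M1=0, M2=116, M3=171, M4=325, M5=460
Σ MᵢCᵢ = 0·116 + 116·63 + 171·195 + 325·227 + 460·86 = 0 + 7308 + 33345 + 73775 + 39560 = 153988
Σ Rᵢ = 0 + 8 + 41 + 92 + 51 = 192
N̂ = 153988 / 192 ≈ 802.0 → 802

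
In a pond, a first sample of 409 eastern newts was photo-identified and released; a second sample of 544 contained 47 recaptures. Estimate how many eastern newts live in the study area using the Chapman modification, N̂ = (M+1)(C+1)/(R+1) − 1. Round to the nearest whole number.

N ≈ 4654

N̂ = (409+1)(544+1)/(47+1) − 1 = 410·545/48 − 1
= 223450/48 − 1 ≈ 4655.2 − 1 ≈ 4654.2 → 4654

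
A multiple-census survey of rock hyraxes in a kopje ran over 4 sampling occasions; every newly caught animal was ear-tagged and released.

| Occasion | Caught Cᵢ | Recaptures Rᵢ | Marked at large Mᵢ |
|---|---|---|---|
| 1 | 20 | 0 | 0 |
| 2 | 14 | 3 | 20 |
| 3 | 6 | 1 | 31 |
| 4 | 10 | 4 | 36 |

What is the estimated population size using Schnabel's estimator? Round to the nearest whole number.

N ≈ 103

Σ MᵢCᵢ = 0·20 + 20·14 + 31·6 + 36·10 = 0 + 280 + 186 + 360 = 826
Σ Rᵢ = 0 + 3 + 1 + 4 = 8
N̂ = 826 / 8 ≈ 103.2 → 103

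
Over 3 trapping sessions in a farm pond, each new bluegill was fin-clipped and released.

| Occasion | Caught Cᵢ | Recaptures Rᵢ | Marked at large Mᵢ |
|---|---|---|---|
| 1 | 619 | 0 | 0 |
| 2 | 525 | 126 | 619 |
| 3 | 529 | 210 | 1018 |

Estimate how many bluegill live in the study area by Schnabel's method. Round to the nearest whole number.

Σ MᵢCᵢ = 0·619 + 619·525 + 1018·529 = 0 + 324975 + 538522 = 863497
Σ Rᵢ = 0 + 126 + 210 = 336
N̂ = 863497 / 336 ≈ 2569.9 → 2570

N ≈ 2570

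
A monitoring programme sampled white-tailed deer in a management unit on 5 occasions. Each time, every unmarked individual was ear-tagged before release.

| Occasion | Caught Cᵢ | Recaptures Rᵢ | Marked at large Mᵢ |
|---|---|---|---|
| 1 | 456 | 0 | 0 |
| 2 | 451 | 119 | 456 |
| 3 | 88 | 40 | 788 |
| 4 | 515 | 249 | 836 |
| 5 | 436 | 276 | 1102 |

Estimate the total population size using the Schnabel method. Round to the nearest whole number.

N ≈ 1734

Σ MᵢCᵢ = 0·456 + 456·451 + 788·88 + 836·515 + 1102·436 = 0 + 205656 + 69344 + 430540 + 480472 = 1186012
Σ Rᵢ = 0 + 119 + 40 + 249 + 276 = 684
N̂ = 1186012 / 684 ≈ 1733.9 → 1734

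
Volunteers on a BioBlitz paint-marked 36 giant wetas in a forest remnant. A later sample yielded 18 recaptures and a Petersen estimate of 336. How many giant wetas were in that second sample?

C = 168

From N = M·C/R: C = N·R / M = 336·18 / 36 = 6048 / 36 = 168.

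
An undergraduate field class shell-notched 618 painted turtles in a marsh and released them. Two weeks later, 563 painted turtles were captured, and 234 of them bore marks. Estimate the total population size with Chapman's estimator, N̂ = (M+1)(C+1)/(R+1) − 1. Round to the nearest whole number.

N ≈ 1485

N̂ = (618+1)(563+1)/(234+1) − 1 = 619·564/235 − 1
= 349116/235 − 1 ≈ 1485.6 − 1 ≈ 1484.6 → 1485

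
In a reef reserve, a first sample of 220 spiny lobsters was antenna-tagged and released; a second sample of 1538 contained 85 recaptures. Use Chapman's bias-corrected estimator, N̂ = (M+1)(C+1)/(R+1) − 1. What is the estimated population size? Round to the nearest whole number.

N̂ = (220+1)(1538+1)/(85+1) − 1 = 221·1539/86 − 1
= 340119/86 − 1 ≈ 3954.9 − 1 ≈ 3953.9 → 3954

N ≈ 3954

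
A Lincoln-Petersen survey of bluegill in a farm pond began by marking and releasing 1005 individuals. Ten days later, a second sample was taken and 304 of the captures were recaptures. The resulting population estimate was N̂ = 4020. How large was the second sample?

C = 1216

From N = M·C/R: C = N·R / M = 4020·304 / 1005 = 1222080 / 1005 = 1216.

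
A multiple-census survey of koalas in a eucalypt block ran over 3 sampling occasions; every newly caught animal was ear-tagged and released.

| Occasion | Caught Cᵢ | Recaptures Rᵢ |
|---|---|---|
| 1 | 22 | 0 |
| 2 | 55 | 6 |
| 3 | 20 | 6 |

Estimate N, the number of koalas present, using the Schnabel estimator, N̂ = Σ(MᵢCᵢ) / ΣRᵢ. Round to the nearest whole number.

Marked at large before each occasion: Mᵢ = Σⱼ<ᵢ (Cⱼ − Rⱼ) → M1=0, M2=22, M3=71
Σ MᵢCᵢ = 0·22 + 22·55 + 71·20 = 0 + 1210 + 1420 = 2630
Σ Rᵢ = 0 + 6 + 6 = 12
N̂ = 2630 / 12 ≈ 219.2 → 219

N ≈ 219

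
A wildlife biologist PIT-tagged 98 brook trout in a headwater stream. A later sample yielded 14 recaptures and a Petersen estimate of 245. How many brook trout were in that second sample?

C = 35

From N = M·C/R: C = N·R / M = 245·14 / 98 = 3430 / 98 = 35.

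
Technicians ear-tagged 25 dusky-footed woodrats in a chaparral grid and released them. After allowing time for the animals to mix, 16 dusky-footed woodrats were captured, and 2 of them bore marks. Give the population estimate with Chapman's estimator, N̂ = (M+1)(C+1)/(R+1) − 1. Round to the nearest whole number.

N ≈ 146

N̂ = (25+1)(16+1)/(2+1) − 1 = 26·17/3 − 1
= 442/3 − 1 ≈ 147.3 − 1 ≈ 146.3 → 146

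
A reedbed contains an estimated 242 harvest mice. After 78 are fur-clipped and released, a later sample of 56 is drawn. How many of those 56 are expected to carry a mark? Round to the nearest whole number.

expected recaptures ≈ 18

Expected recaptures E[R] = M·C / N.
E[R] = 78 × 56 / 242 = 4368 / 242 ≈ 18.0 → 18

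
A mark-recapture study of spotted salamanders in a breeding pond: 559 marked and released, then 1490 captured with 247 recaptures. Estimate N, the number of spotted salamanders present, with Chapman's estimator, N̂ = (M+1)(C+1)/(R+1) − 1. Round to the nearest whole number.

N ≈ 3366

N̂ = (559+1)(1490+1)/(247+1) − 1 = 560·1491/248 − 1
= 834960/248 − 1 ≈ 3366.8 − 1 ≈ 3365.8 → 3366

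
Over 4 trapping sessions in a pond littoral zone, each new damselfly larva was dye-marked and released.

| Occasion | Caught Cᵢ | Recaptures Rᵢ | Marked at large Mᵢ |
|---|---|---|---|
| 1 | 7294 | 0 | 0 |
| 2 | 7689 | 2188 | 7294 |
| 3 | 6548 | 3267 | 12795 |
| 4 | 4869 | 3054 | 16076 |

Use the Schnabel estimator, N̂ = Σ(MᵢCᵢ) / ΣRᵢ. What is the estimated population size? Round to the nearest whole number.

N ≈ 25,636

Σ MᵢCᵢ = 0·7294 + 7294·7689 + 12795·6548 + 16076·4869 = 0 + 56083566 + 83781660 + 78274044 = 218139270
Σ Rᵢ = 0 + 2188 + 3267 + 3054 = 8509
N̂ = 218139270 / 8509 ≈ 25636.3 → 25636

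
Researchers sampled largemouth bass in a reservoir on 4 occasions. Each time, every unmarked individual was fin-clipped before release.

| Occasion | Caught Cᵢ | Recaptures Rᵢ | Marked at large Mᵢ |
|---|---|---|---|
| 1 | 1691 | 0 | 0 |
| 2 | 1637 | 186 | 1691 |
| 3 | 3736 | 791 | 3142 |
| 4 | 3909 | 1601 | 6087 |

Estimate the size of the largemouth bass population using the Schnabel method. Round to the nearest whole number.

N ≈ 14,857

Σ MᵢCᵢ = 0·1691 + 1691·1637 + 3142·3736 + 6087·3909 = 0 + 2768167 + 11738512 + 23794083 = 38300762
Σ Rᵢ = 0 + 186 + 791 + 1601 = 2578
N̂ = 38300762 / 2578 ≈ 14856.8 → 14857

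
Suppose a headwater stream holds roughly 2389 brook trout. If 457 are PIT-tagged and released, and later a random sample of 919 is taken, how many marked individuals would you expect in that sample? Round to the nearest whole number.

expected recaptures ≈ 176

The marked fraction of the population is 457/2389, so in a sample of 919 expect C·(M/N) marked.
E[R] = 457 × 919 / 2389 = 419983 / 2389 ≈ 175.8 → 176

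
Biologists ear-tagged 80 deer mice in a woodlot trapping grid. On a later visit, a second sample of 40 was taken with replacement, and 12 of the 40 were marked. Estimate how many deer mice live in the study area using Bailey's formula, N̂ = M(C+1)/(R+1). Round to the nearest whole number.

N̂ = 80·(40+1)/(12+1) = 80·41/13 = 3280/13 ≈ 252.3 → 252

N ≈ 252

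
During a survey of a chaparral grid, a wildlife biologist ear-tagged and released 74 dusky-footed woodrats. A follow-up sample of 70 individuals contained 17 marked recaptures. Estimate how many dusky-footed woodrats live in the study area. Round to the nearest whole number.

N ≈ 305

N = (74 × 70) / 17 = 5180 / 17 ≈ 304.7 → 305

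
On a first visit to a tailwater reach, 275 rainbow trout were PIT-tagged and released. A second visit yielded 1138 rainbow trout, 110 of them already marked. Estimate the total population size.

N = (275 × 1138) / 110 = 312950 / 110 = 2845

N = 2845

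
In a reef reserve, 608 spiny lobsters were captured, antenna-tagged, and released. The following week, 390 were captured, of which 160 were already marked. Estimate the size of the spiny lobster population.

N = 1482

Lincoln-Petersen assumes M/N = R/C, so N = M·C / R.
N = (608 × 390) / 160 = 237120 / 160 = 1482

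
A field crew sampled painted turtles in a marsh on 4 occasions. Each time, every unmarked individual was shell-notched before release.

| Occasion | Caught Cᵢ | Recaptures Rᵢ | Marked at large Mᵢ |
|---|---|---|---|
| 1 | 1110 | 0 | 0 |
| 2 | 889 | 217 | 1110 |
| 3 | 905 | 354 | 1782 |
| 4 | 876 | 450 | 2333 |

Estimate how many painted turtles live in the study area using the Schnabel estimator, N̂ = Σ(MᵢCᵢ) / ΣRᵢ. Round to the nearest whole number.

Σ MᵢCᵢ = 0·1110 + 1110·889 + 1782·905 + 2333·876 = 0 + 986790 + 1612710 + 2043708 = 4643208
Σ Rᵢ = 0 + 217 + 354 + 450 = 1021
N̂ = 4643208 / 1021 ≈ 4547.7 → 4548

N ≈ 4548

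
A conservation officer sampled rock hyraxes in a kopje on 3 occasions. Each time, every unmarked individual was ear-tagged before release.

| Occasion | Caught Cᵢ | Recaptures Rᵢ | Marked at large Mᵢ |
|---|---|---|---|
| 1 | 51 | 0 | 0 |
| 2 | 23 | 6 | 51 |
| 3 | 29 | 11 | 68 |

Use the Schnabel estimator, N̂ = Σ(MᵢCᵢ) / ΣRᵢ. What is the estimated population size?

N = 185

Σ MᵢCᵢ = 0·51 + 51·23 + 68·29 = 0 + 1173 + 1972 = 3145
Σ Rᵢ = 0 + 6 + 11 = 17
N̂ = 3145 / 17 = 185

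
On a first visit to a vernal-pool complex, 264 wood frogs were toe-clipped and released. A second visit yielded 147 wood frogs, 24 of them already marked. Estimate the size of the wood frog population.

If marked individuals mix randomly, R/C ≈ M/N, giving N ≈ M·C/R.
N = (264 × 147) / 24 = 38808 / 24 = 1617

N = 1617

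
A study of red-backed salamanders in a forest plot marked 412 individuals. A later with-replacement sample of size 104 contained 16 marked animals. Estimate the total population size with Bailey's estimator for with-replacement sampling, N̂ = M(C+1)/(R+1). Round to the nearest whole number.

N̂ = 412·(104+1)/(16+1) = 412·105/17 = 43260/17 ≈ 2544.7 → 2545

N ≈ 2545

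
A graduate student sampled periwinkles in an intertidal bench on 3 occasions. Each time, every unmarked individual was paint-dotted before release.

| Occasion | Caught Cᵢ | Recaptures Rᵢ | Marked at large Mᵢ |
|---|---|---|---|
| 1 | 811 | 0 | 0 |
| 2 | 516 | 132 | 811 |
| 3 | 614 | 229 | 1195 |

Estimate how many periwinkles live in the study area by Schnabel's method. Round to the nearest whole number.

N ≈ 3192

Σ MᵢCᵢ = 0·811 + 811·516 + 1195·614 = 0 + 418476 + 733730 = 1152206
Σ Rᵢ = 0 + 132 + 229 = 361
N̂ = 1152206 / 361 ≈ 3191.7 → 3192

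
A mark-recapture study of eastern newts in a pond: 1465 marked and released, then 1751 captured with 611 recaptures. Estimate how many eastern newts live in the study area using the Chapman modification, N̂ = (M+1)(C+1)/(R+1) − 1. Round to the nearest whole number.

N ≈ 4196

N̂ = (1465+1)(1751+1)/(611+1) − 1 = 1466·1752/612 − 1
= 2568432/612 − 1 ≈ 4196.8 − 1 ≈ 4195.8 → 4196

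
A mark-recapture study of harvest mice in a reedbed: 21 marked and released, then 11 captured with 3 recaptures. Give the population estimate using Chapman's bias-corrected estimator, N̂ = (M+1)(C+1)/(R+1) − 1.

N̂ = (21+1)(11+1)/(3+1) − 1 = 22·12/4 − 1
= 264/4 − 1 = 66 − 1 = 65

N = 65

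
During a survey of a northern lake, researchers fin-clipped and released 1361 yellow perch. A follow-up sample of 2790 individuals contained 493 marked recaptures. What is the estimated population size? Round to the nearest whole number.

N ≈ 7702

N = (1361 × 2790) / 493 = 3797190 / 493 ≈ 7702.2 → 7702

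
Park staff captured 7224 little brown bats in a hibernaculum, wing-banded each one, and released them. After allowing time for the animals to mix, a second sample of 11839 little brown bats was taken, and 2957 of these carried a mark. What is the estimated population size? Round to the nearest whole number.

N ≈ 28,923

If marked individuals mix randomly, R/C ≈ M/N, giving N ≈ M·C/R.
N = (7224 × 11839) / 2957 = 85524936 / 2957 ≈ 28922.9 → 28923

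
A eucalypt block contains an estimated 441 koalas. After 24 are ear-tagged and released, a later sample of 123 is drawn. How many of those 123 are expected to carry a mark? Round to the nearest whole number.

The marked fraction of the population is 24/441, so in a sample of 123 expect C·(M/N) marked.
E[R] = 24 × 123 / 441 = 2952 / 441 ≈ 6.7 → 7

expected recaptures ≈ 7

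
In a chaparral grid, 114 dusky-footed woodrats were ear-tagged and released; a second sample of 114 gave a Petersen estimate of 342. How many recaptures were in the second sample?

From N = M·C/R: R = M·C / N = 114·114 / 342 = 12996 / 342 = 38.

R = 38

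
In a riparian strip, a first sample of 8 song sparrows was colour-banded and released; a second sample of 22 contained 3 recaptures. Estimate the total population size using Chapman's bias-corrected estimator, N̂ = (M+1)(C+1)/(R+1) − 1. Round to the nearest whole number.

N̂ = (8+1)(22+1)/(3+1) − 1 = 9·23/4 − 1
= 207/4 − 1 ≈ 51.8 − 1 ≈ 50.8 → 51

N ≈ 51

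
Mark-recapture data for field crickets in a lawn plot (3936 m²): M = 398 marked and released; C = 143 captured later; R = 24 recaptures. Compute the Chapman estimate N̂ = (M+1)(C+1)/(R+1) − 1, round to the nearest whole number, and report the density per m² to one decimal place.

N̂ = 399·144/25 − 1 = 57456/25 − 1 ≈ 2297.2 → 2297
Density = N̂ / area = 2297 / 3936 ≈ 0.58 → 0.6 per m²

density ≈ 0.6 field crickets per m²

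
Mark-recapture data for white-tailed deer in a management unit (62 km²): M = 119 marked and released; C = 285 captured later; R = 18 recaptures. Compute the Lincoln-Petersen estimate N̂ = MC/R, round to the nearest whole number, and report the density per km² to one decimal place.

density ≈ 30.4 white-tailed deer per km²

N̂ = 119·285/18 = 33915/18 ≈ 1884.2 → 1884
Density = N̂ / area = 1884 / 62 ≈ 30.39 → 30.4 per km²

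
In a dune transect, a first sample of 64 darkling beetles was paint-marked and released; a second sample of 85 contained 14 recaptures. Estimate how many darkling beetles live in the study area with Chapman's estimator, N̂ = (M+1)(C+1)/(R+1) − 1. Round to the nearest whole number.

N̂ = (64+1)(85+1)/(14+1) − 1 = 65·86/15 − 1
= 5590/15 − 1 ≈ 372.7 − 1 ≈ 371.7 → 372

N ≈ 372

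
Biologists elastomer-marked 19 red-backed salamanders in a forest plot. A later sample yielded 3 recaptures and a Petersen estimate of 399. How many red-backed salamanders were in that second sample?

C = 63

From N = M·C/R: C = N·R / M = 399·3 / 19 = 1197 / 19 = 63.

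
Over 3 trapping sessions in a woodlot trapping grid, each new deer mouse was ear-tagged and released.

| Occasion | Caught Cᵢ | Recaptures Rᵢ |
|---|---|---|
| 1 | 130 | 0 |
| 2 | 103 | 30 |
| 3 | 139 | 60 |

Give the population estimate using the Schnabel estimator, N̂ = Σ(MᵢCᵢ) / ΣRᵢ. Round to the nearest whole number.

Marked at large before each occasion: Mᵢ = Σⱼ<ᵢ (Cⱼ − Rⱼ) → M1=0, M2=130, M3=203
Σ MᵢCᵢ = 0·130 + 130·103 + 203·139 = 0 + 13390 + 28217 = 41607
Σ Rᵢ = 0 + 30 + 60 = 90
N̂ = 41607 / 90 ≈ 462.3 → 462

N ≈ 462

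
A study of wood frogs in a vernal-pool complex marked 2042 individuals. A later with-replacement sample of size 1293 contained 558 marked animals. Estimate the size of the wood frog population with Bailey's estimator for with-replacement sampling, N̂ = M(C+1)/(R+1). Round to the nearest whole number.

N̂ = 2042·(1293+1)/(558+1) = 2042·1294/559 = 2642348/559 ≈ 4726.9 → 4727

N ≈ 4727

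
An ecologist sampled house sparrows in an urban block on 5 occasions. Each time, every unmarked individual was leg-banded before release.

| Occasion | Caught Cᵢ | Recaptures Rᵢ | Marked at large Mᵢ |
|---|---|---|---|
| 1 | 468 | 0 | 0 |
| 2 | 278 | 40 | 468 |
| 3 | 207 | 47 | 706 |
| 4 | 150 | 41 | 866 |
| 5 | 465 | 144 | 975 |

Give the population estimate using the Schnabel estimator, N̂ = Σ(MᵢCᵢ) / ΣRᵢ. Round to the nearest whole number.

Σ MᵢCᵢ = 0·468 + 468·278 + 706·207 + 866·150 + 975·465 = 0 + 130104 + 146142 + 129900 + 453375 = 859521
Σ Rᵢ = 0 + 40 + 47 + 41 + 144 = 272
N̂ = 859521 / 272 ≈ 3160.0 → 3160

N ≈ 3160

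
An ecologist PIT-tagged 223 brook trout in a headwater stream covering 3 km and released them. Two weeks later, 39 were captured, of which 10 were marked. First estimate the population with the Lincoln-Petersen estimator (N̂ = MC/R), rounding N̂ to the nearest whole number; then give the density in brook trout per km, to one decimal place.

density ≈ 290.0 brook trout per km

N̂ = 223·39/10 = 8697/10 ≈ 869.7 → 870
Density = N̂ / area = 870 / 3 = 290.0 per km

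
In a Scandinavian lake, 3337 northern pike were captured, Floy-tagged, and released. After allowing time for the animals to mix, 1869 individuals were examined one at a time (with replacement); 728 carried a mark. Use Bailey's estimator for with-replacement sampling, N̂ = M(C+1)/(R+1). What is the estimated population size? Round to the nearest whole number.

N̂ = 3337·(1869+1)/(728+1) = 3337·1870/729 = 6240190/729 ≈ 8559.9 → 8560

N ≈ 8560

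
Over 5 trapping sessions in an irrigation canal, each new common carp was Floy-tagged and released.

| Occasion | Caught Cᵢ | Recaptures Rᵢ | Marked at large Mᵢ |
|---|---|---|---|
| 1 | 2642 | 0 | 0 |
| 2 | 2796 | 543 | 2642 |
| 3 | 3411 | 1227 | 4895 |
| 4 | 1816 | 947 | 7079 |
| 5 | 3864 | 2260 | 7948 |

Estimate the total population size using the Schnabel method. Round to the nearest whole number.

N ≈ 13,593

Σ MᵢCᵢ = 0·2642 + 2642·2796 + 4895·3411 + 7079·1816 + 7948·3864 = 0 + 7387032 + 16696845 + 12855464 + 30711072 = 67650413
Σ Rᵢ = 0 + 543 + 1227 + 947 + 2260 = 4977
N̂ = 67650413 / 4977 ≈ 13592.6 → 13593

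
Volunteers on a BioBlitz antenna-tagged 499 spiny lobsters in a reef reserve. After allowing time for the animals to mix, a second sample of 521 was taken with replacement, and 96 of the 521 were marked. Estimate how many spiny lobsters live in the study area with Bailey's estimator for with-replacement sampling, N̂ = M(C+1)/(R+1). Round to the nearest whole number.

N ≈ 2685

N̂ = 499·(521+1)/(96+1) = 499·522/97 = 260478/97 ≈ 2685.3 → 2685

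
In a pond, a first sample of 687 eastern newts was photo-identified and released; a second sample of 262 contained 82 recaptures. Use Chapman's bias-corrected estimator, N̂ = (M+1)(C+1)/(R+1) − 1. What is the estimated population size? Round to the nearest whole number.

N ≈ 2179

N̂ = (687+1)(262+1)/(82+1) − 1 = 688·263/83 − 1
= 180944/83 − 1 ≈ 2180.0 − 1 ≈ 2179.0 → 2179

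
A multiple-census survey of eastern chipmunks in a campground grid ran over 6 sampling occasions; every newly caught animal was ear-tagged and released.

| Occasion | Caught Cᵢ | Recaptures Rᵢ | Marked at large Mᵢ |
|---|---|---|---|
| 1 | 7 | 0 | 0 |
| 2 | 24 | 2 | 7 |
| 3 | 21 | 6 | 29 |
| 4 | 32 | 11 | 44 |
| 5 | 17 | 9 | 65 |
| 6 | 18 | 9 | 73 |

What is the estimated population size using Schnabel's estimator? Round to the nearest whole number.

Σ MᵢCᵢ = 0·7 + 7·24 + 29·21 + 44·32 + 65·17 + 73·18 = 0 + 168 + 609 + 1408 + 1105 + 1314 = 4604
Σ Rᵢ = 0 + 2 + 6 + 11 + 9 + 9 = 37
N̂ = 4604 / 37 ≈ 124.4 → 124

N ≈ 124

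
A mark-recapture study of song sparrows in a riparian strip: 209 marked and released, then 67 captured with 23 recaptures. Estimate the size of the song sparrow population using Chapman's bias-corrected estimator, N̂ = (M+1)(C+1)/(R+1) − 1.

N = 594

N̂ = (209+1)(67+1)/(23+1) − 1 = 210·68/24 − 1
= 14280/24 − 1 = 595 − 1 = 594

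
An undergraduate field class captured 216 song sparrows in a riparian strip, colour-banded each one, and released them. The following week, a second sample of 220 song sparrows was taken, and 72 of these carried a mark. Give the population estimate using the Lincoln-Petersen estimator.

N = (216 × 220) / 72 = 47520 / 72 = 660

N = 660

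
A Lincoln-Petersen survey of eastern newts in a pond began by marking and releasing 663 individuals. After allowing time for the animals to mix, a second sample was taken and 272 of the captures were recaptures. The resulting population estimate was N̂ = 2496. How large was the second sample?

From N = M·C/R: C = N·R / M = 2496·272 / 663 = 678912 / 663 = 1024.

C = 1024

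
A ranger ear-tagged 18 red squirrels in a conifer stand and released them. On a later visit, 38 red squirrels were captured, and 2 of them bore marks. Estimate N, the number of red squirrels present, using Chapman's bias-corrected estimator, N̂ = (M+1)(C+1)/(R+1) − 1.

N̂ = (18+1)(38+1)/(2+1) − 1 = 19·39/3 − 1
= 741/3 − 1 = 247 − 1 = 246

N = 246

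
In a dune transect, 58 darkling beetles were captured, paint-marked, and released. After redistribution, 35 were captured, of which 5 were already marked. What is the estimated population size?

N = 406

N = (58 × 35) / 5 = 2030 / 5 = 406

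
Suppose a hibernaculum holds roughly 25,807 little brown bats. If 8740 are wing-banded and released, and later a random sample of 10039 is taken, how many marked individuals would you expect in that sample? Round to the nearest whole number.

The marked fraction of the population is 8740/25807, so in a sample of 10039 expect C·(M/N) marked.
E[R] = 8740 × 10039 / 25807 = 87740860 / 25807 ≈ 3399.9 → 3400

expected recaptures ≈ 3400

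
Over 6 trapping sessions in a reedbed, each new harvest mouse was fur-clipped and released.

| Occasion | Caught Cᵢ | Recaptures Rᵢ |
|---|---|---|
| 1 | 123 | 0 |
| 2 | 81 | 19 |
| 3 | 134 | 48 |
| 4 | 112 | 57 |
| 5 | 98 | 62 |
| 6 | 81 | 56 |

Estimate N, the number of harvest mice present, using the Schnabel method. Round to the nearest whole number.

Marked at large before each occasion: Mᵢ = Σⱼ<ᵢ (Cⱼ − Rⱼ) → M1=0, M2=123, M3=185, M4=271, M5=326, M6=362
Σ MᵢCᵢ = 0·123 + 123·81 + 185·134 + 271·112 + 326·98 + 362·81 = 0 + 9963 + 24790 + 30352 + 31948 + 29322 = 126375
Σ Rᵢ = 0 + 19 + 48 + 57 + 62 + 56 = 242
N̂ = 126375 / 242 ≈ 522.2 → 522

N ≈ 522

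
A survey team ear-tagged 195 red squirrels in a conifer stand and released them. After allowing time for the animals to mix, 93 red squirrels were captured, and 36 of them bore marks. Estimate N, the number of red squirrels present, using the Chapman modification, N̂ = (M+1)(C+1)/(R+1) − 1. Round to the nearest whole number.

N ≈ 497

N̂ = (195+1)(93+1)/(36+1) − 1 = 196·94/37 − 1
= 18424/37 − 1 ≈ 497.9 − 1 ≈ 496.9 → 497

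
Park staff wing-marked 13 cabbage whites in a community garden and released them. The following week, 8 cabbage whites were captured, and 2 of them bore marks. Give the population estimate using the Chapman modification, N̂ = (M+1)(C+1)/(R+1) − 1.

N̂ = (13+1)(8+1)/(2+1) − 1 = 14·9/3 − 1
= 126/3 − 1 = 42 − 1 = 41

N = 41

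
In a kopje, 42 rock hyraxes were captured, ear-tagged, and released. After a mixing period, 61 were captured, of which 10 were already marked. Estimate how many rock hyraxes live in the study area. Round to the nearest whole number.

N = (42 × 61) / 10 = 2562 / 10 ≈ 256.2 → 256

N ≈ 256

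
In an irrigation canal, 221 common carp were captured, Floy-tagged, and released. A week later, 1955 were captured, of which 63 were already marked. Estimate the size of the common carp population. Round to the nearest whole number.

N ≈ 6858

The marked fraction in the recapture sample should equal the marked fraction in the population: 63/1955 = 221/N.
N = (221 × 1955) / 63 = 432055 / 63 ≈ 6858.0 → 6858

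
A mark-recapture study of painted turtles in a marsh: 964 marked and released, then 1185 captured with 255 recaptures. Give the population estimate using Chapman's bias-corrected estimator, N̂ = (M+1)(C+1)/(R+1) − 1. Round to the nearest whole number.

N̂ = (964+1)(1185+1)/(255+1) − 1 = 965·1186/256 − 1
= 1144490/256 − 1 ≈ 4470.7 − 1 ≈ 4469.7 → 4470

N ≈ 4470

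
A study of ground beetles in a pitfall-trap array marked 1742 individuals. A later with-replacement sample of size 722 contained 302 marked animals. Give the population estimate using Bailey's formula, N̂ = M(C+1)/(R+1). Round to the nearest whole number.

N ≈ 4157

N̂ = 1742·(722+1)/(302+1) = 1742·723/303 = 1259466/303 ≈ 4156.7 → 4157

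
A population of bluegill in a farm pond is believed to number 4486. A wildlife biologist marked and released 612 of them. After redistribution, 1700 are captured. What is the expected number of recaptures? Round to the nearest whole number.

The marked fraction of the population is 612/4486, so in a sample of 1700 expect C·(M/N) marked.
E[R] = 612 × 1700 / 4486 = 1040400 / 4486 ≈ 231.9 → 232

expected recaptures ≈ 232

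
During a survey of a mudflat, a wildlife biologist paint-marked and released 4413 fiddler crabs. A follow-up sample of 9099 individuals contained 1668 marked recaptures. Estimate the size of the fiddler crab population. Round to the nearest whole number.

Lincoln-Petersen assumes M/N = R/C, so N = M·C / R.
N = (4413 × 9099) / 1668 = 40153887 / 1668 ≈ 24073.1 → 24073

N ≈ 24,073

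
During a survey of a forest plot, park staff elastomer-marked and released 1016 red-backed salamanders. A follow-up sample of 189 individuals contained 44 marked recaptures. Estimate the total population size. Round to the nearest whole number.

The marked fraction in the recapture sample should equal the marked fraction in the population: 44/189 = 1016/N.
N = (1016 × 189) / 44 = 192024 / 44 ≈ 4364.2 → 4364

N ≈ 4364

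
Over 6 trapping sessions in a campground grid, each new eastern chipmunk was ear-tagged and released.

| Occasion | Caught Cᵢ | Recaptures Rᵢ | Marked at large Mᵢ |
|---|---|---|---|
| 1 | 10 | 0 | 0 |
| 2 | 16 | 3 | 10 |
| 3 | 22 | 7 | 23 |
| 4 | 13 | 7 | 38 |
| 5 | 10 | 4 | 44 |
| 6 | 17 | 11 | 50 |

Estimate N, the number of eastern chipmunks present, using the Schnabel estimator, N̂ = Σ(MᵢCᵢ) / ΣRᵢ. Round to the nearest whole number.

N ≈ 77

Σ MᵢCᵢ = 0·10 + 10·16 + 23·22 + 38·13 + 44·10 + 50·17 = 0 + 160 + 506 + 494 + 440 + 850 = 2450
Σ Rᵢ = 0 + 3 + 7 + 7 + 4 + 11 = 32
N̂ = 2450 / 32 ≈ 76.6 → 77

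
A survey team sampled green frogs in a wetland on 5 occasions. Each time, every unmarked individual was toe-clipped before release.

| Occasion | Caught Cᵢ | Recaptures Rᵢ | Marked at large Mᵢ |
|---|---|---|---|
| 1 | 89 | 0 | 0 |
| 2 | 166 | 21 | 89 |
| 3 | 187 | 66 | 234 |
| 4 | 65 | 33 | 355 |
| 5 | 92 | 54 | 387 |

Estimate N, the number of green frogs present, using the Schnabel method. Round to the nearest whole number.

Σ MᵢCᵢ = 0·89 + 89·166 + 234·187 + 355·65 + 387·92 = 0 + 14774 + 43758 + 23075 + 35604 = 117211
Σ Rᵢ = 0 + 21 + 66 + 33 + 54 = 174
N̂ = 117211 / 174 ≈ 673.6 → 674

N ≈ 674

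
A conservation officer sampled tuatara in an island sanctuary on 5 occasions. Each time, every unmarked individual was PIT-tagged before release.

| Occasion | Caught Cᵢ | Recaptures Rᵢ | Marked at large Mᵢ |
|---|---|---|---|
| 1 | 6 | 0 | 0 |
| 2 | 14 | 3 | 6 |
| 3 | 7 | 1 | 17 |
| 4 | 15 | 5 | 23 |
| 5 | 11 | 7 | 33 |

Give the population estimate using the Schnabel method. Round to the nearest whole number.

Σ MᵢCᵢ = 0·6 + 6·14 + 17·7 + 23·15 + 33·11 = 0 + 84 + 119 + 345 + 363 = 911
Σ Rᵢ = 0 + 3 + 1 + 5 + 7 = 16
N̂ = 911 / 16 ≈ 56.9 → 57

N ≈ 57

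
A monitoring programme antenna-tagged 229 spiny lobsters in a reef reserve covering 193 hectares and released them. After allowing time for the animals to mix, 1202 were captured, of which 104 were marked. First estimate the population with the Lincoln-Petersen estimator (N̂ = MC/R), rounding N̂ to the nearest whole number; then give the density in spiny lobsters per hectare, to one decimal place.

density ≈ 13.7 spiny lobsters per hectare

N̂ = 229·1202/104 = 275258/104 ≈ 2646.7 → 2647
Density = N̂ / area = 2647 / 193 ≈ 13.72 → 13.7 per hectare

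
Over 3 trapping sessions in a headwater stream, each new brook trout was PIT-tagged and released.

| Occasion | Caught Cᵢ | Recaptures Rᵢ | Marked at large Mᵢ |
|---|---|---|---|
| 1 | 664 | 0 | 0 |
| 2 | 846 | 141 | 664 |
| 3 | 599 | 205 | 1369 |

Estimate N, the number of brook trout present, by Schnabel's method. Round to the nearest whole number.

N ≈ 3994

Σ MᵢCᵢ = 0·664 + 664·846 + 1369·599 = 0 + 561744 + 820031 = 1381775
Σ Rᵢ = 0 + 141 + 205 = 346
N̂ = 1381775 / 346 ≈ 3993.6 → 3994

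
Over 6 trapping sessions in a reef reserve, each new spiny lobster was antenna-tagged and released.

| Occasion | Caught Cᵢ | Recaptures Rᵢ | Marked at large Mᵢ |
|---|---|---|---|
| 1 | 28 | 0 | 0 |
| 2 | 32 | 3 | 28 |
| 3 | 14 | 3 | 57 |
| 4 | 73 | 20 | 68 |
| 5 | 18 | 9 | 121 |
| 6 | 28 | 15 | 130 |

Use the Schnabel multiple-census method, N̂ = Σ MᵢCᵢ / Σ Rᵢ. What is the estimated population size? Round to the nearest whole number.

N ≈ 250

Σ MᵢCᵢ = 0·28 + 28·32 + 57·14 + 68·73 + 121·18 + 130·28 = 0 + 896 + 798 + 4964 + 2178 + 3640 = 12476
Σ Rᵢ = 0 + 3 + 3 + 20 + 9 + 15 = 50
N̂ = 12476 / 50 ≈ 249.5 → 250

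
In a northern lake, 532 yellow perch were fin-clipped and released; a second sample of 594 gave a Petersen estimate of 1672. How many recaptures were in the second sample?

R = 189

From N = M·C/R: R = M·C / N = 532·594 / 1672 = 316008 / 1672 = 189.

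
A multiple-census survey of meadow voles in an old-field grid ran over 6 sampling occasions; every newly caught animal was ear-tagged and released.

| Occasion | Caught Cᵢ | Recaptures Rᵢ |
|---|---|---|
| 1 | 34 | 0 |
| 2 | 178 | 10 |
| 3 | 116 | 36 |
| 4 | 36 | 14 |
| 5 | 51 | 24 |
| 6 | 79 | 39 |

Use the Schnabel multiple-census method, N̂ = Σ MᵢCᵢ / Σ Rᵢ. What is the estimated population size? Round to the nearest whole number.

Marked at large before each occasion: Mᵢ = Σⱼ<ᵢ (Cⱼ − Rⱼ) → M1=0, M2=34, M3=202, M4=282, M5=304, M6=331
Σ MᵢCᵢ = 0·34 + 34·178 + 202·116 + 282·36 + 304·51 + 331·79 = 0 + 6052 + 23432 + 10152 + 15504 + 26149 = 81289
Σ Rᵢ = 0 + 10 + 36 + 14 + 24 + 39 = 123
N̂ = 81289 / 123 ≈ 660.9 → 661

N ≈ 661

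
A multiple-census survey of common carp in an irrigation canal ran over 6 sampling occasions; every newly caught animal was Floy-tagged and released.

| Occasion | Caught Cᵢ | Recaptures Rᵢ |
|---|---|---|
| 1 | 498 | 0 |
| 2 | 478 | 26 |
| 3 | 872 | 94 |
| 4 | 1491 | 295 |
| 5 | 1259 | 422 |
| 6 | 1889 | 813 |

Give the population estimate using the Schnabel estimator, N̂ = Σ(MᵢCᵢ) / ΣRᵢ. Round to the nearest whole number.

N ≈ 8745

Marked at large before each occasion: Mᵢ = Σⱼ<ᵢ (Cⱼ − Rⱼ) → M1=0, M2=498, M3=950, M4=1728, M5=2924, M6=3761
Σ MᵢCᵢ = 0·498 + 498·478 + 950·872 + 1728·1491 + 2924·1259 + 3761·1889 = 0 + 238044 + 828400 + 2576448 + 3681316 + 7104529 = 14428737
Σ Rᵢ = 0 + 26 + 94 + 295 + 422 + 813 = 1650
N̂ = 14428737 / 1650 ≈ 8744.7 → 8745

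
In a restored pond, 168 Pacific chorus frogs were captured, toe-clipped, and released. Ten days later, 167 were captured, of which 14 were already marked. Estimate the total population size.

N = 2004

If marked individuals mix randomly, R/C ≈ M/N, giving N ≈ M·C/R.
N = (168 × 167) / 14 = 28056 / 14 = 2004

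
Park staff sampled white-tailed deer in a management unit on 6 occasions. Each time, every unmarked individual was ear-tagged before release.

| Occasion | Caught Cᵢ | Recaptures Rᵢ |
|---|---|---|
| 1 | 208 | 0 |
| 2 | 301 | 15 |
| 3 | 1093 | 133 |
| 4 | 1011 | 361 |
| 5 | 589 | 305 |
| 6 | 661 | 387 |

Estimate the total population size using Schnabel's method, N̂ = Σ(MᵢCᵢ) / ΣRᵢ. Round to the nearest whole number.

Marked at large before each occasion: Mᵢ = Σⱼ<ᵢ (Cⱼ − Rⱼ) → M1=0, M2=208, M3=494, M4=1454, M5=2104, M6=2388
Σ MᵢCᵢ = 0·208 + 208·301 + 494·1093 + 1454·1011 + 2104·589 + 2388·661 = 0 + 62608 + 539942 + 1469994 + 1239256 + 1578468 = 4890268
Σ Rᵢ = 0 + 15 + 133 + 361 + 305 + 387 = 1201
N̂ = 4890268 / 1201 ≈ 4071.8 → 4072

N ≈ 4072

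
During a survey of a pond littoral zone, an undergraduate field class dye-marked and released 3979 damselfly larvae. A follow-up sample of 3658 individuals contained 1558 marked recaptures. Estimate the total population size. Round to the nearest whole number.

N ≈ 9342

The marked fraction in the recapture sample should equal the marked fraction in the population: 1558/3658 = 3979/N.
N = (3979 × 3658) / 1558 = 14555182 / 1558 ≈ 9342.2 → 9342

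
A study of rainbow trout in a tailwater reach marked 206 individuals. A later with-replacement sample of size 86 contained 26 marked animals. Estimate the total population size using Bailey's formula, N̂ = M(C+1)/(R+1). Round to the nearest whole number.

N ≈ 664

N̂ = 206·(86+1)/(26+1) = 206·87/27 = 17922/27 ≈ 663.8 → 664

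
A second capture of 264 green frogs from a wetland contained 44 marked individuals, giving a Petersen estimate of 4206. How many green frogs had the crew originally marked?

M = 701

From N = M·C/R: M = N·R / C = 4206·44 / 264 = 185064 / 264 = 701.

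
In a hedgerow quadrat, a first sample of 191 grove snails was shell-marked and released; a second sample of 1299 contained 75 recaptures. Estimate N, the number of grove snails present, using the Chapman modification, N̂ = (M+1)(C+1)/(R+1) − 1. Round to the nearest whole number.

N̂ = (191+1)(1299+1)/(75+1) − 1 = 192·1300/76 − 1
= 249600/76 − 1 ≈ 3284.2 − 1 ≈ 3283.2 → 3283

N ≈ 3283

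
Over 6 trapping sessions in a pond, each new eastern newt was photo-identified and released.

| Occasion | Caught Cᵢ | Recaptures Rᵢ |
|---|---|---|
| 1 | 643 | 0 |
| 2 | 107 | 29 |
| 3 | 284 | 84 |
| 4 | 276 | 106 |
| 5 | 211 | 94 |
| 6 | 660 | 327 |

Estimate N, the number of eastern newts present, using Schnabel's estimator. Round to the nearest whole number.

N ≈ 2430

Marked at large before each occasion: Mᵢ = Σⱼ<ᵢ (Cⱼ − Rⱼ) → M1=0, M2=643, M3=721, M4=921, M5=1091, M6=1208
Σ MᵢCᵢ = 0·643 + 643·107 + 721·284 + 921·276 + 1091·211 + 1208·660 = 0 + 68801 + 204764 + 254196 + 230201 + 797280 = 1555242
Σ Rᵢ = 0 + 29 + 84 + 106 + 94 + 327 = 640
N̂ = 1555242 / 640 ≈ 2430.1 → 2430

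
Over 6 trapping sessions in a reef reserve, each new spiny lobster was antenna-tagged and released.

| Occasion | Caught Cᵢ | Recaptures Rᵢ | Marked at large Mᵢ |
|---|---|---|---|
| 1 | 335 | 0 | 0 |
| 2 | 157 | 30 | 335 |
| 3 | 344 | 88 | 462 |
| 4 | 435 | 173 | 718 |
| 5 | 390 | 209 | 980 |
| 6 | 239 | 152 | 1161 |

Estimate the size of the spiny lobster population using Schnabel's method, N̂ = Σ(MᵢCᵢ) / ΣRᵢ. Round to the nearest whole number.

N ≈ 1815

Σ MᵢCᵢ = 0·335 + 335·157 + 462·344 + 718·435 + 980·390 + 1161·239 = 0 + 52595 + 158928 + 312330 + 382200 + 277479 = 1183532
Σ Rᵢ = 0 + 30 + 88 + 173 + 209 + 152 = 652
N̂ = 1183532 / 652 ≈ 1815.2 → 1815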